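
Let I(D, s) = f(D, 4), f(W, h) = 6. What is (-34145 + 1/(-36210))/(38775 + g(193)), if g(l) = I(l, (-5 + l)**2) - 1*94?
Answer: -1236390451/1400856270 ≈ -0.88260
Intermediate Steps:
I(D, s) = 6
g(l) = -88 (g(l) = 6 - 1*94 = 6 - 94 = -88)
(-34145 + 1/(-36210))/(38775 + g(193)) = (-34145 + 1/(-36210))/(38775 - 88) = (-34145 - 1/36210)/38687 = -1236390451/36210*1/38687 = -1236390451/1400856270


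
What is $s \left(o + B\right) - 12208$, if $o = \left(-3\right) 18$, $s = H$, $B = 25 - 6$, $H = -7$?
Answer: $-11963$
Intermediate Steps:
$B = 19$
$s = -7$
$o = -54$
$s \left(o + B\right) - 12208 = - 7 \left(-54 + 19\right) - 12208 = \left(-7\right) \left(-35\right) - 12208 = 245 - 12208 = -11963$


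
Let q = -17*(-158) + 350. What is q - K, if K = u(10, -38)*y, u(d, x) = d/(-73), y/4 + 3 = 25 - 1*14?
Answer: 221948/73 ≈ 3040.4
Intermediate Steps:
y = 32 (y = -12 + 4*(25 - 1*14) = -12 + 4*(25 - 14) = -12 + 4*11 = -12 + 44 = 32)
u(d, x) = -d/73 (u(d, x) = d*(-1/73) = -d/73)
q = 3036 (q = 2686 + 350 = 3036)
K = -320/73 (K = -1/73*10*32 = -10/73*32 = -320/73 ≈ -4.3836)
q - K = 3036 - 1*(-320/73) = 3036 + 320/73 = 221948/73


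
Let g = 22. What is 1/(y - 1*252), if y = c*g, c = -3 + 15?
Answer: 1/12 ≈ 0.083333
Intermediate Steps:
c = 12
y = 264 (y = 12*22 = 264)
1/(y - 1*252) = 1/(264 - 1*252) = 1/(264 - 252) = 1/12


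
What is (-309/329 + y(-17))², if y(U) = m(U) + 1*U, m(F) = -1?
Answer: 38825361/108241 ≈ 358.69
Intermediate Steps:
y(U) = -1 + U (y(U) = -1 + 1*U = -1 + U)
(-309/329 + y(-17))² = (-309/329 + (-1 - 17))² = (-309*1/329 - 18)² = (-309/329 - 18)² = (-6231/329)² = 38825361/108241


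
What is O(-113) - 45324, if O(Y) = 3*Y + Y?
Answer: -45776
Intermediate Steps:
O(Y) = 4*Y
O(-113) - 45324 = 4*(-113) - 45324 = -452 - 45324 = -45776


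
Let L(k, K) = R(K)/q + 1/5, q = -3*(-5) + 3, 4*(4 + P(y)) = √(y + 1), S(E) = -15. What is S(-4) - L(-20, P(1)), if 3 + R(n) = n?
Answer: -1333/90 - √2/72 ≈ -14.831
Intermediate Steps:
R(n) = -3 + n
P(y) = -4 + √(1 + y)/4 (P(y) = -4 + √(y + 1)/4 = -4 + √(1 + y)/4)
q = 18 (q = 15 + 3 = 18)
L(k, K) = 1/30 + K/18 (L(k, K) = (-3 + K)/18 + 1/5 = (-3 + K)*(1/18) + 1*(⅕) = (-⅙ + K/18) + ⅕ = 1/30 + K/18)
S(-4) - L(-20, P(1)) = -15 - (1/30 + (-4 + √(1 + 1)/4)/18) = -15 - (1/30 + (-4 + √2/4)/18) = -15 - (1/30 + (-2/9 + √2/72)) = -15 - (-17/90 + √2/72) = -15 + (17/90 - √2/72) = -1333/90 - √2/72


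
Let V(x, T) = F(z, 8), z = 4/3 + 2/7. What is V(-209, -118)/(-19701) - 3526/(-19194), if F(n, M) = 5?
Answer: 11561626/63023499 ≈ 0.18345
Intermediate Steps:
z = 34/21 (z = 4*(⅓) + 2*(⅐) = 4/3 + 2/7 = 34/21 ≈ 1.6190)
V(x, T) = 5
V(-209, -118)/(-19701) - 3526/(-19194) = 5/(-19701) - 3526/(-19194) = 5*(-1/19701) - 3526*(-1/19194) = -5/19701 + 1763/9597 = 11561626/63023499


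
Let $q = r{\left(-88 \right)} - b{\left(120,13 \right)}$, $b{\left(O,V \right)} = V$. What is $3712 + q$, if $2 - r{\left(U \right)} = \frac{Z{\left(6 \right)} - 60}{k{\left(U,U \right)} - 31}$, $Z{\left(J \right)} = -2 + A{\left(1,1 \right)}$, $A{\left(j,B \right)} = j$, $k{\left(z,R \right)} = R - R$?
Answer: $\frac{114670}{31} \approx 3699.0$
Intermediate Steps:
$k{\left(z,R \right)} = 0$
$Z{\left(J \right)} = -1$ ($Z{\left(J \right)} = -2 + 1 = -1$)
$r{\left(U \right)} = \frac{1}{31}$ ($r{\left(U \right)} = 2 - \frac{-1 - 60}{0 - 31} = 2 - - \frac{61}{-31} = 2 - \left(-61\right) \left(- \frac{1}{31}\right) = 2 - \frac{61}{31} = \frac{1}{31}$)
$q = - \frac{402}{31}$ ($q = \frac{1}{31} - 13 = - \frac{402}{31} \approx -12.968$)
$3712 + q = 3712 - \frac{402}{31} = \frac{114670}{31}$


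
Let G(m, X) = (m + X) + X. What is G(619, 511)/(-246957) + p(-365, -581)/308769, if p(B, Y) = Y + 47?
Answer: -70951663/8472518437 ≈ -0.0083743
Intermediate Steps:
p(B, Y) = 47 + Y
G(m, X) = m + 2*X (G(m, X) = (X + m) + X = m + 2*X)
G(619, 511)/(-246957) + p(-365, -581)/308769 = (619 + 2*511)/(-246957) + (47 - 581)/308769 = (619 + 1022)*(-1/246957) - 534*1/308769 = 1641*(-1/246957) - 178/102923 = -547/82319 - 178/102923 = -70951663/8472518437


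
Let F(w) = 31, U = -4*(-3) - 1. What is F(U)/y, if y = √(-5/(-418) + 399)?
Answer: 31*√69716966/166787 ≈ 1.5519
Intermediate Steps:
y = √69716966/418 (y = √(-5*(-1/418) + 399) = √(5/418 + 399) = √(166787/418) = √69716966/418 ≈ 19.975)
U = 11 (U = 12 - 1 = 11)
F(U)/y = 31/((√69716966/418)) = 31*(√69716966/166787) = 31*√69716966/166787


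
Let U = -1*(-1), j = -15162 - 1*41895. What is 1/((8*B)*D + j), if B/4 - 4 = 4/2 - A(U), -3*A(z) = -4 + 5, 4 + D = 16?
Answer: -1/54625 ≈ -1.8307e-5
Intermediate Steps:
D = 12 (D = -4 + 16 = 12)
j = -57057 (j = -15162 - 41895 = -57057)
U = 1
A(z) = -1/3 (A(z) = -(-4 + 5)/3 = -1/3*1 = -1/3)
B = 76/3 (B = 16 + 4*(4/2 - 1*(-1/3)) = 16 + 4*(4*(1/2) + 1/3) = 16 + 4*(2 + 1/3) = 16 + 4*(7/3) = 16 + 28/3 = 76/3 ≈ 25.333)
1/((8*B)*D + j) = 1/((8*(76/3))*12 - 57057) = 1/((608/3)*12 - 57057) = 1/(2432 - 57057) = 1/(-54625) = -1/54625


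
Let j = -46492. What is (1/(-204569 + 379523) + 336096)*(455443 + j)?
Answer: 8015622208208445/58318 ≈ 1.3745e+11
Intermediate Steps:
(1/(-204569 + 379523) + 336096)*(455443 + j) = (1/(-204569 + 379523) + 336096)*(455443 - 46492) = (1/174954 + 336096)*408951 = (58801339585/174954)*408951 = 8015622208208445/58318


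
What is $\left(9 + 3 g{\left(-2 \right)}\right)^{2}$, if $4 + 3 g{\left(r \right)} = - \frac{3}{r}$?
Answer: $\frac{169}{4} \approx 42.25$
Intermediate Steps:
$g{\left(r \right)} = - \frac{4}{3} - \frac{1}{r}$ ($g{\left(r \right)} = - \frac{4}{3} + \frac{\left(-3\right) \frac{1}{r}}{3} = - \frac{4}{3} - \frac{1}{r}$)
$\left(9 + 3 g{\left(-2 \right)}\right)^{2} = \left(9 + 3 \left(- \frac{4}{3} - \frac{1}{-2}\right)\right)^{2} = \left(9 + 3 \left(- \frac{4}{3} - - \frac{1}{2}\right)\right)^{2} = \left(9 + 3 \left(- \frac{4}{3} + \frac{1}{2}\right)\right)^{2} = \left(9 + 3 \left(- \frac{5}{6}\right)\right)^{2} = \left(9 - \frac{5}{2}\right)^{2} = \left(\frac{13}{2}\right)^{2} = \frac{169}{4}$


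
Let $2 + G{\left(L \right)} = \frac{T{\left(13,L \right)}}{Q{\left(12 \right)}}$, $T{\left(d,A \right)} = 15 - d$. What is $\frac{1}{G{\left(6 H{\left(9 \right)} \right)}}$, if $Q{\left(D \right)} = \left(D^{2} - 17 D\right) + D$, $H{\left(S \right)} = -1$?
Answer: $- \frac{24}{49} \approx -0.4898$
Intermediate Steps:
$Q{\left(D \right)} = D^{2} - 16 D$
$G{\left(L \right)} = - \frac{49}{24}$ ($G{\left(L \right)} = -2 + \frac{15 - 13}{12 \left(-16 + 12\right)} = -2 + \frac{15 - 13}{12 \left(-4\right)} = -2 + \frac{2}{-48} = -2 + 2 \left(- \frac{1}{48}\right) = -2 - \frac{1}{24} = - \frac{49}{24}$)
$\frac{1}{G{\left(6 H{\left(9 \right)} \right)}} = \frac{1}{- \frac{49}{24}} = - \frac{24}{49}$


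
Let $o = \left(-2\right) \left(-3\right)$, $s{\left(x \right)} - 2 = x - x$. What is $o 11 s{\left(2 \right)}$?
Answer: $132$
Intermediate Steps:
$s{\left(x \right)} = 2$ ($s{\left(x \right)} = 2 + \left(x - x\right) = 2 + 0 = 2$)
$o = 6$
$o 11 s{\left(2 \right)} = 6 \cdot 11 \cdot 2 = 66 \cdot 2 = 132$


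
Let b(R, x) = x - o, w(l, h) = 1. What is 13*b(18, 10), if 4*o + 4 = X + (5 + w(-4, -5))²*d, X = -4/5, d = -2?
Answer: 1898/5 ≈ 379.60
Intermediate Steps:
X = -⅘ (X = -4*⅕ = -⅘ ≈ -0.80000)
o = -96/5 (o = -1 + (-⅘ + (5 + 1)²*(-2))/4 = -1 + (-⅘ + 6²*(-2))/4 = -1 + (-⅘ + 36*(-2))/4 = -1 + (-⅘ - 72)/4 = -1 + (¼)*(-364/5) = -1 - 91/5 = -96/5 ≈ -19.200)
b(R, x) = 96/5 + x (b(R, x) = x - 1*(-96/5) = x + 96/5 = 96/5 + x)
13*b(18, 10) = 13*(96/5 + 10) = 13*(146/5) = 1898/5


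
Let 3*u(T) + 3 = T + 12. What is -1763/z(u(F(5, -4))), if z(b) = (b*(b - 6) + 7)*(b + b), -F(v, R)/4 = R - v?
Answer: -1763/4260 ≈ -0.41385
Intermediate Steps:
F(v, R) = -4*R + 4*v (F(v, R) = -4*(R - v) = -4*R + 4*v)
u(T) = 3 + T/3 (u(T) = -1 + (T + 12)/3 = -1 + (12 + T)/3 = -1 + (4 + T/3) = 3 + T/3)
z(b) = 2*b*(7 + b*(-6 + b)) (z(b) = (b*(-6 + b) + 7)*(2*b) = (7 + b*(-6 + b))*(2*b) = 2*b*(7 + b*(-6 + b)))
-1763/z(u(F(5, -4))) = -1763*1/(2*(3 + (-4*(-4) + 4*5)/3)*(7 + (3 + (-4*(-4) + 4*5)/3)² - 6*(3 + (-4*(-4) + 4*5)/3))) = -1763*1/(2*(3 + (16 + 20)/3)*(7 + (3 + (16 + 20)/3)² - 6*(3 + (16 + 20)/3))) = -1763*1/(2*(3 + (⅓)*36)*(7 + (3 + (⅓)*36)² - 6*(3 + (⅓)*36))) = -1763*1/(2*(3 + 12)*(7 + (3 + 12)² - 6*(3 + 12))) = -1763*1/(30*(7 + 15² - 6*15)) = -1763*1/(30*(7 + 225 - 90)) = -1763/(2*15*142) = -1763/4260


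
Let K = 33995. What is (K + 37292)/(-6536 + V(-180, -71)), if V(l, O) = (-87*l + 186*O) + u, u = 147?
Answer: -71287/3935 ≈ -18.116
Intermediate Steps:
V(l, O) = 147 - 87*l + 186*O (V(l, O) = (-87*l + 186*O) + 147 = 147 - 87*l + 186*O)
(K + 37292)/(-6536 + V(-180, -71)) = (33995 + 37292)/(-6536 + (147 - 87*(-180) + 186*(-71))) = 71287/(-6536 + (147 + 15660 - 13206)) = 71287/(-6536 + 2601) = 71287/(-3935) = 71287*(-1/3935) = -71287/3935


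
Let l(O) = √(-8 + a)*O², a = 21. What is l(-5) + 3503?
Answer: 3503 + 25*√13 ≈ 3593.1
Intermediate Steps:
l(O) = √13*O² (l(O) = √(-8 + 21)*O² = √13*O²)
l(-5) + 3503 = √13*(-5)² + 3503 = √13*25 + 3503 = 25*√13 + 3503 = 3503 + 25*√13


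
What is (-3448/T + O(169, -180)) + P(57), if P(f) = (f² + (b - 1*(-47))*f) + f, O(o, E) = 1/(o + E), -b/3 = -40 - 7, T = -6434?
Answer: 496212261/35387 ≈ 14022.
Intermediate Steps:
b = 141 (b = -3*(-40 - 7) = -3*(-47) = 141)
O(o, E) = 1/(E + o)
P(f) = f² + 189*f (P(f) = (f² + (141 - 1*(-47))*f) + f = (f² + (141 + 47)*f) + f = (f² + 188*f) + f = f² + 189*f)
(-3448/T + O(169, -180)) + P(57) = (-3448/(-6434) + 1/(-180 + 169)) + 57*(189 + 57) = (-3448*(-1/6434) + 1/(-11)) + 57*246 = (1724/3217 - 1/11) + 14022 = 15747/35387 + 14022 = 496212261/35387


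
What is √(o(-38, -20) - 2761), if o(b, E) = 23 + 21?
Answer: I*√2717 ≈ 52.125*I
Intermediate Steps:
o(b, E) = 44
√(o(-38, -20) - 2761) = √(44 - 2761) = √(-2717) = I*√2717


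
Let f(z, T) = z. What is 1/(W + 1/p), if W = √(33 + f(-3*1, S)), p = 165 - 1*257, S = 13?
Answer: 92/253919 + 8464*√30/253919 ≈ 0.18294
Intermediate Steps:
p = -92 (p = 165 - 257 = -92)
W = √30 (W = √(33 - 3*1) = √(33 - 3) = √30 ≈ 5.4772)
1/(W + 1/p) = 1/(√30 + 1/(-92)) = 1/(√30 - 1/92) = 1/(-1/92 + √30)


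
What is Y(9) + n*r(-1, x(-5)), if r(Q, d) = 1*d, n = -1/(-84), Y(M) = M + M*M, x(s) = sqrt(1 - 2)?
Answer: 90 + I/84 ≈ 90.0 + 0.011905*I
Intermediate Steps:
x(s) = I (x(s) = sqrt(-1) = I)
Y(M) = M + M**2
n = 1/84 (n = -1*(-1/84) = 1/84 ≈ 0.011905)
r(Q, d) = d
Y(9) + n*r(-1, x(-5)) = 9*(1 + 9) + I/84 = 9*10 + I/84 = 90 + I/84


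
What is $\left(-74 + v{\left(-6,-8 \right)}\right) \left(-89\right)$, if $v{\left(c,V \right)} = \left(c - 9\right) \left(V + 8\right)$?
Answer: $6586$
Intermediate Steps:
$v{\left(c,V \right)} = \left(-9 + c\right) \left(8 + V\right)$
$\left(-74 + v{\left(-6,-8 \right)}\right) \left(-89\right) = \left(-74 - 0\right) \left(-89\right) = \left(-74 + \left(-72 + 72 - 48 + 48\right)\right) \left(-89\right) = \left(-74 + 0\right) \left(-89\right) = \left(-74\right) \left(-89\right) = 6586$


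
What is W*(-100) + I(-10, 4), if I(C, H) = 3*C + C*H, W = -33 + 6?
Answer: 2630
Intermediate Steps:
W = -27
W*(-100) + I(-10, 4) = -27*(-100) - 10*(3 + 4) = 2700 - 10*7 = 2700 - 70 = 2630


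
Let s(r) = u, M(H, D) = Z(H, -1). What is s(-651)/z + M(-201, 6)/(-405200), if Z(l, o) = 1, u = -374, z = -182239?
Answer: 151362561/73843242800 ≈ 0.0020498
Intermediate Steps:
M(H, D) = 1
s(r) = -374
s(-651)/z + M(-201, 6)/(-405200) = -374/(-182239) + 1/(-405200) = -374*(-1/182239) + 1*(-1/405200) = 374/182239 - 1/405200 = 151362561/73843242800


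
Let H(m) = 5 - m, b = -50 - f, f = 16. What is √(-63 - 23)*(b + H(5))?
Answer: -66*I*√86 ≈ -612.06*I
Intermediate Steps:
b = -66 (b = -50 - 1*16 = -50 - 16 = -66)
√(-63 - 23)*(b + H(5)) = √(-63 - 23)*(-66 + (5 - 1*5)) = √(-86)*(-66 + (5 - 5)) = (I*√86)*(-66 + 0) = (I*√86)*(-66) = -66*I*√86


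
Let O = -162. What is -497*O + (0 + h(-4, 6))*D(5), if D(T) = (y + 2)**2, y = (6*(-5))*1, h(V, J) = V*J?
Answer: 61698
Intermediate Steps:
h(V, J) = J*V
y = -30 (y = -30*1 = -30)
D(T) = 784 (D(T) = (-30 + 2)**2 = (-28)**2 = 784)
-497*O + (0 + h(-4, 6))*D(5) = -497*(-162) + (0 + 6*(-4))*784 = 80514 + (0 - 24)*784 = 80514 - 24*784 = 80514 - 18816 = 61698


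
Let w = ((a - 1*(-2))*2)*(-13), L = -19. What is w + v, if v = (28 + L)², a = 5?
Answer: -101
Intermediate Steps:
v = 81 (v = (28 - 19)² = 9² = 81)
w = -182 (w = ((5 - 1*(-2))*2)*(-13) = ((5 + 2)*2)*(-13) = (7*2)*(-13) = 14*(-13) = -182)
w + v = -182 + 81 = -101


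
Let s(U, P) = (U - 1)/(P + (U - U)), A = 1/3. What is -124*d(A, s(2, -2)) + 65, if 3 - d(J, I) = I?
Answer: -369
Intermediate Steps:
A = ⅓ ≈ 0.33333
s(U, P) = (-1 + U)/P (s(U, P) = (-1 + U)/(P + 0) = (-1 + U)/P)
d(J, I) = 3 - I
-124*d(A, s(2, -2)) + 65 = -124*(3 - (-1 + 2)/(-2)) + 65 = -124*(3 - (-1)/2) + 65 = -124*(3 - 1*(-½)) + 65 = -124*(3 + ½) + 65 = -124*7/2 + 65 = -434 + 65 = -369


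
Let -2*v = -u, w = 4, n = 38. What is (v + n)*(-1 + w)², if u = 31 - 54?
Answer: 477/2 ≈ 238.50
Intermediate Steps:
u = -23
v = -23/2 (v = -(-1)*(-23)/2 = -½*23 = -23/2 ≈ -11.500)
(v + n)*(-1 + w)² = (-23/2 + 38)*(-1 + 4)² = (53/2)*3² = (53/2)*9 = 477/2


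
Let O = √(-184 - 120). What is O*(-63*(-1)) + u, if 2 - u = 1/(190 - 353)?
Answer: 327/163 + 252*I*√19 ≈ 2.0061 + 1098.4*I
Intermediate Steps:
O = 4*I*√19 (O = √(-304) = 4*I*√19 ≈ 17.436*I)
u = 327/163 (u = 2 - 1/(190 - 353) = 2 - 1/(-163) = 2 - 1*(-1/163) = 2 + 1/163 = 327/163 ≈ 2.0061)
O*(-63*(-1)) + u = (4*I*√19)*(-63*(-1)) + 327/163 = (4*I*√19)*63 + 327/163 = 252*I*√19 + 327/163 = 327/163 + 252*I*√19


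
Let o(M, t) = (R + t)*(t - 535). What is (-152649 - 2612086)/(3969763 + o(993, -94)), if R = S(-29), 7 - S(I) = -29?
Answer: -552947/801249 ≈ -0.69011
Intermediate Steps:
S(I) = 36 (S(I) = 7 - 1*(-29) = 7 + 29 = 36)
R = 36
o(M, t) = (-535 + t)*(36 + t) (o(M, t) = (36 + t)*(t - 535) = (36 + t)*(-535 + t) = (-535 + t)*(36 + t))
(-152649 - 2612086)/(3969763 + o(993, -94)) = (-152649 - 2612086)/(3969763 + (-19260 + (-94)**2 - 499*(-94))) = -2764735/(3969763 + (-19260 + 8836 + 46906)) = -2764735/(3969763 + 36482) = -2764735/4006245 = -2764735*1/4006245 = -552947/801249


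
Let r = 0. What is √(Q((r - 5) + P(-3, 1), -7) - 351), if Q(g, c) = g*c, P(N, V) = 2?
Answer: I*√330 ≈ 18.166*I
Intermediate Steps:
Q(g, c) = c*g
√(Q((r - 5) + P(-3, 1), -7) - 351) = √(-7*((0 - 5) + 2) - 351) = √(-7*(-5 + 2) - 351) = √(-7*(-3) - 351) = √(21 - 351) = √(-330) = I*√330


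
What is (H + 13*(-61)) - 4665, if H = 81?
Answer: -5377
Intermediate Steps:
(H + 13*(-61)) - 4665 = (81 + 13*(-61)) - 4665 = (81 - 793) - 4665 = -712 - 4665 = -5377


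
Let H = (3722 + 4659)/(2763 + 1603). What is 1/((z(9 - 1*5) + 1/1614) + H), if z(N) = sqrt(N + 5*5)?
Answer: -5959458528825/78558573446444 + 3103519945761*sqrt(29)/78558573446444 ≈ 0.13689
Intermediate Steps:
z(N) = sqrt(25 + N) (z(N) = sqrt(N + 25) = sqrt(25 + N))
H = 8381/4366 ≈ 1.9196
1/((z(9 - 1*5) + 1/1614) + H) = 1/((sqrt(25 + (9 - 1*5)) + 1/1614) + 8381/4366) = 1/((sqrt(25 + (9 - 5)) + 1/1614) + 8381/4366) = 1/((sqrt(25 + 4) + 1/1614) + 8381/4366) = 1/((sqrt(29) + 1/1614) + 8381/4366) = 1/((1/1614 + sqrt(29)) + 8381/4366) = 1/(3382825/1761681 + sqrt(29))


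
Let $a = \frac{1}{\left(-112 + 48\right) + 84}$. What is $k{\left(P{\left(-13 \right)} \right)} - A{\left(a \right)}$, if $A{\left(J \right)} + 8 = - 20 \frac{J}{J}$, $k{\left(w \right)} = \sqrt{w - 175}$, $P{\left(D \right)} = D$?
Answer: $28 + 2 i \sqrt{47} \approx 28.0 + 13.711 i$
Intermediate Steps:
$k{\left(w \right)} = \sqrt{-175 + w}$
$a = \frac{1}{20}$ ($a = \frac{1}{-64 + 84} = \frac{1}{20} \approx 0.05$)
$A{\left(J \right)} = -28$ ($A{\left(J \right)} = -8 - 20 \frac{J}{J} = -8 - 20 = -28$)
$k{\left(P{\left(-13 \right)} \right)} - A{\left(a \right)} = \sqrt{-175 - 13} - -28 = \sqrt{-188} + 28 = 2 i \sqrt{47} + 28 = 28 + 2 i \sqrt{47}$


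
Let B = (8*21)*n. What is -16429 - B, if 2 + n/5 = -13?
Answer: -3829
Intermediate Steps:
n = -75 (n = -10 + 5*(-13) = -10 - 65 = -75)
B = -12600 (B = (8*21)*(-75) = 168*(-75) = -12600)
-16429 - B = -16429 - 1*(-12600) = -16429 + 12600 = -3829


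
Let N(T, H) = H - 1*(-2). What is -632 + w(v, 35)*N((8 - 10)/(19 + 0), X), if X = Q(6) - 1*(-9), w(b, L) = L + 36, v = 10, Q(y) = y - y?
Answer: 149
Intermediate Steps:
Q(y) = 0
w(b, L) = 36 + L
X = 9 (X = 0 - 1*(-9) = 0 + 9 = 9)
N(T, H) = 2 + H (N(T, H) = H + 2 = 2 + H)
-632 + w(v, 35)*N((8 - 10)/(19 + 0), X) = -632 + (36 + 35)*(2 + 9) = -632 + 71*11 = -632 + 781 = 149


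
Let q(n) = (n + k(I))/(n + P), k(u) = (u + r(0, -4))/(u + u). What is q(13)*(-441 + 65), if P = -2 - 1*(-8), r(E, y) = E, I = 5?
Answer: -5076/19 ≈ -267.16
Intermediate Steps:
P = 6 (P = -2 + 8 = 6)
k(u) = ½ (k(u) = (u + 0)/(u + u) = u/((2*u)) = u*(1/(2*u)) = ½)
q(n) = (½ + n)/(6 + n) (q(n) = (n + ½)/(n + 6) = (½ + n)/(6 + n))
q(13)*(-441 + 65) = ((½ + 13)/(6 + 13))*(-441 + 65) = ((27/2)/19)*(-376) = ((1/19)*(27/2))*(-376) = (27/38)*(-376) = -5076/19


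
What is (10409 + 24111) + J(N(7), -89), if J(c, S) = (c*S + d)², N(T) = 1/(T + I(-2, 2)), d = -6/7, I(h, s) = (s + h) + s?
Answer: 137468209/3969 ≈ 34636.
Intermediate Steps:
I(h, s) = h + 2*s (I(h, s) = (h + s) + s = h + 2*s)
d = -6/7 (d = -6*⅐ = -6/7 ≈ -0.85714)
N(T) = 1/(2 + T) (N(T) = 1/(T + (-2 + 2*2)) = 1/(T + (-2 + 4)) = 1/(T + 2) = 1/(2 + T))
J(c, S) = (-6/7 + S*c)² (J(c, S) = (c*S - 6/7)² = (S*c - 6/7)² = (-6/7 + S*c)²)
(10409 + 24111) + J(N(7), -89) = (10409 + 24111) + (-6 + 7*(-89)/(2 + 7))²/49 = 34520 + (-6 + 7*(-89)/9)²/49 = 34520 + (-6 + 7*(-89)*(⅑))²/49 = 34520 + (-6 - 623/9)²/49 = 34520 + (-677/9)²/49 = 34520 + (1/49)*(458329/81) = 34520 + 458329/3969 = 137468209/3969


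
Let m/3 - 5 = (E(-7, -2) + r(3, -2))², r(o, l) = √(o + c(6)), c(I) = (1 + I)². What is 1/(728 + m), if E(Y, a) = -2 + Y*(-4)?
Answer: 2927/7301857 - 312*√13/7301857 ≈ 0.00024680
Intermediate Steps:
E(Y, a) = -2 - 4*Y
r(o, l) = √(49 + o) (r(o, l) = √(o + (1 + 6)²) = √(o + 7²) = √(o + 49) = √(49 + o))
m = 15 + 3*(26 + 2*√13)² (m = 15 + 3*((-2 - 4*(-7)) + √(49 + 3))² = 15 + 3*((-2 + 28) + √52)² = 15 + 3*(26 + 2*√13)² ≈ 3323.9)
1/(728 + m) = 1/(728 + (2199 + 312*√13)) = 1/(2927 + 312*√13)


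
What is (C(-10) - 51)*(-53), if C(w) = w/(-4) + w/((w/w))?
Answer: 6201/2 ≈ 3100.5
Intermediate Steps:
C(w) = 3*w/4 (C(w) = w*(-¼) + w/1 = -w/4 + w*1 = -w/4 + w = 3*w/4)
(C(-10) - 51)*(-53) = ((¾)*(-10) - 51)*(-53) = (-15/2 - 51)*(-53) = -117/2*(-53) = 6201/2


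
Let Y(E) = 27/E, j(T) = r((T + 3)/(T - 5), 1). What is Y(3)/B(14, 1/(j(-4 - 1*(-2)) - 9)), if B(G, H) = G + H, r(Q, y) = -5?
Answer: 42/65 ≈ 0.64615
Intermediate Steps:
j(T) = -5
Y(3)/B(14, 1/(j(-4 - 1*(-2)) - 9)) = (27/3)/(14 + 1/(-5 - 9)) = (27*(⅓))/(14 + 1/(-14)) = 9/(14 - 1/14) = 9/(195/14) = 9*(14/195) = 42/65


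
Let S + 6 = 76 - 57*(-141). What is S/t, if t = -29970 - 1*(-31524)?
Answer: 8107/1554 ≈ 5.2169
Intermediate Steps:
S = 8107 (S = -6 + (76 - 57*(-141)) = -6 + (76 + 8037) = -6 + 8113 = 8107)
t = 1554 (t = -29970 + 31524 = 1554)
S/t = 8107/1554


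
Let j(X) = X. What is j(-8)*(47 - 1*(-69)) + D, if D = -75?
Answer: -1003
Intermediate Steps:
j(-8)*(47 - 1*(-69)) + D = -8*(47 - 1*(-69)) - 75 = -8*(47 + 69) - 75 = -8*116 - 75 = -928 - 75 = -1003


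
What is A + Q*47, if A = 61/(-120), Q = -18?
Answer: -101581/120 ≈ -846.51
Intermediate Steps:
A = -61/120 (A = 61*(-1/120) = -61/120 ≈ -0.50833)
A + Q*47 = -61/120 - 18*47 = -61/120 - 846 = -101581/120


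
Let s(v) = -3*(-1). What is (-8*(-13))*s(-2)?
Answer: 312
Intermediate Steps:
s(v) = 3
(-8*(-13))*s(-2) = -8*(-13)*3 = 104*3 = 312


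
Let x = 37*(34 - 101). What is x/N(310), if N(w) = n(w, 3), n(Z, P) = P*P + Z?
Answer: -2479/319 ≈ -7.7712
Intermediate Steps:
n(Z, P) = Z + P² (n(Z, P) = P² + Z = Z + P²)
N(w) = 9 + w (N(w) = w + 3² = w + 9 = 9 + w)
x = -2479 (x = 37*(-67) = -2479)
x/N(310) = -2479/(9 + 310) = -2479/319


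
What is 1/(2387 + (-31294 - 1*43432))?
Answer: -1/72339 ≈ -1.3824e-5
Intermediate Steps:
1/(2387 + (-31294 - 1*43432)) = 1/(2387 + (-31294 - 43432)) = 1/(2387 - 74726) = 1/(-72339) = -1/72339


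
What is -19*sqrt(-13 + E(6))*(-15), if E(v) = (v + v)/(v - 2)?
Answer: 285*I*sqrt(10) ≈ 901.25*I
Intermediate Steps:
E(v) = 2*v/(-2 + v) (E(v) = (2*v)/(-2 + v) = 2*v/(-2 + v))
-19*sqrt(-13 + E(6))*(-15) = -19*sqrt(-13 + 2*6/(-2 + 6))*(-15) = -19*sqrt(-13 + 2*6/4)*(-15) = -19*sqrt(-13 + 2*6*(1/4))*(-15) = -19*sqrt(-13 + 3)*(-15) = -19*I*sqrt(10)*(-15) = 285*I*sqrt(10)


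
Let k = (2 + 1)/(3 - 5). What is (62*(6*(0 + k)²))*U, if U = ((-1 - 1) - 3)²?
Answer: 20925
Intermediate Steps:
k = -3/2 (k = 3/(-2) = 3*(-½) = -3/2 ≈ -1.5000)
U = 25 (U = (-2 - 3)² = (-5)² = 25)
(62*(6*(0 + k)²))*U = (62*(6*(0 - 3/2)²))*25 = (62*(6*(-3/2)²))*25 = (62*(6*(9/4)))*25 = (62*(27/2))*25 = 837*25 = 20925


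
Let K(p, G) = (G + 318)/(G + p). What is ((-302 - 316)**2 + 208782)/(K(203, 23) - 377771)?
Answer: -44499852/28458635 ≈ -1.5637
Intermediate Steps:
K(p, G) = (318 + G)/(G + p)
((-302 - 316)**2 + 208782)/(K(203, 23) - 377771) = ((-302 - 316)**2 + 208782)/((318 + 23)/(23 + 203) - 377771) = ((-618)**2 + 208782)/(341/226 - 377771) = (381924 + 208782)/((1/226)*341 - 377771) = 590706/(341/226 - 377771) = 590706/(-85375905/226) = 590706*(-226/85375905) = -44499852/28458635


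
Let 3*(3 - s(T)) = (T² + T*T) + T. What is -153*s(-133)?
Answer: 1797036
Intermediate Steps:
s(T) = 3 - 2*T²/3 - T/3 (s(T) = 3 - ((T² + T*T) + T)/3 = 3 - ((T² + T²) + T)/3 = 3 - (2*T² + T)/3 = 3 - (T + 2*T²)/3 = 3 + (-2*T²/3 - T/3) = 3 - 2*T²/3 - T/3)
-153*s(-133) = -153*(3 - ⅔*(-133)² - ⅓*(-133)) = -153*(3 - ⅔*17689 + 133/3) = -153*(3 - 35378/3 + 133/3) = -153*(-35236/3) = 1797036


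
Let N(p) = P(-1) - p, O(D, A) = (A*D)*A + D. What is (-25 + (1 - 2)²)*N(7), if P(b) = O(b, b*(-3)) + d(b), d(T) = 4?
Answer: 312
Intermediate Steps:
O(D, A) = D + D*A² (O(D, A) = D*A² + D = D + D*A²)
P(b) = 4 + b*(1 + 9*b²) (P(b) = b*(1 + (b*(-3))²) + 4 = b*(1 + (-3*b)²) + 4 = b*(1 + 9*b²) + 4 = 4 + b*(1 + 9*b²))
N(p) = -6 - p (N(p) = (4 - 1 + 9*(-1)³) - p = (4 - 1 + 9*(-1)) - p = (4 - 1 - 9) - p = -6 - p)
(-25 + (1 - 2)²)*N(7) = (-25 + (1 - 2)²)*(-6 - 1*7) = (-25 + (-1)²)*(-6 - 7) = (-25 + 1)*(-13) = -24*(-13) = 312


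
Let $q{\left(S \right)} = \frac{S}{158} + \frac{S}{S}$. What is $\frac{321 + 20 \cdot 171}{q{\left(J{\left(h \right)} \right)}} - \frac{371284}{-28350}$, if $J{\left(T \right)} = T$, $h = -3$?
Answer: $\frac{1681461032}{439425} \approx 3826.5$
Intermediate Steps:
$q{\left(S \right)} = 1 + \frac{S}{158}$ ($q{\left(S \right)} = S \frac{1}{158} + 1 = \frac{S}{158} + 1 = 1 + \frac{S}{158}$)
$\frac{321 + 20 \cdot 171}{q{\left(J{\left(h \right)} \right)}} - \frac{371284}{-28350} = \frac{321 + 20 \cdot 171}{1 + \frac{1}{158} \left(-3\right)} - \frac{371284}{-28350} = \frac{321 + 3420}{1 - \frac{3}{158}} - - \frac{185642}{14175} = \frac{3741}{\frac{155}{158}} + \frac{185642}{14175} = 3741 \cdot \frac{158}{155} + \frac{185642}{14175} = \frac{591078}{155} + \frac{185642}{14175} = \frac{1681461032}{439425}$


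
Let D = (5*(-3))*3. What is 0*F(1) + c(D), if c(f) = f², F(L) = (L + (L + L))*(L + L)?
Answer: 2025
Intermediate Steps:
D = -45 (D = -15*3 = -45)
F(L) = 6*L² (F(L) = (L + 2*L)*(2*L) = (3*L)*(2*L) = 6*L²)
0*F(1) + c(D) = 0*(6*1²) + (-45)² = 0*(6*1) + 2025 = 0*6 + 2025 = 0 + 2025 = 2025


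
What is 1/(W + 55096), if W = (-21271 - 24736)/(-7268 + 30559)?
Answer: 23291/1283194929 ≈ 1.8151e-5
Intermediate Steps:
W = -46007/23291 ≈ -1.9753
1/(W + 55096) = 1/(-46007/23291 + 55096) = 1/(1283194929/23291) = 23291/1283194929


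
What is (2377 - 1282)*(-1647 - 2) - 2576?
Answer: -1808231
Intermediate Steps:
(2377 - 1282)*(-1647 - 2) - 2576 = 1095*(-1649) - 2576 = -1805655 - 2576 = -1808231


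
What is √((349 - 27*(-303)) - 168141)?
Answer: I*√159611 ≈ 399.51*I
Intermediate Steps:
√((349 - 27*(-303)) - 168141) = √((349 + 8181) - 168141) = √(8530 - 168141) = √(-159611) = I*√159611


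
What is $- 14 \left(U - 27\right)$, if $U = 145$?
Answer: $-1652$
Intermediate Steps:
$- 14 \left(U - 27\right) = - 14 \left(145 - 27\right) = \left(-14\right) 118 = -1652$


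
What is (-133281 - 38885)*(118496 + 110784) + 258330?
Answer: -39473962150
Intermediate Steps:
(-133281 - 38885)*(118496 + 110784) + 258330 = -172166*229280 + 258330 = -39474220480 + 258330 = -39473962150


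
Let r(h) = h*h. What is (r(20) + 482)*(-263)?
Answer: -231966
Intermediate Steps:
r(h) = h²
(r(20) + 482)*(-263) = (20² + 482)*(-263) = (400 + 482)*(-263) = 882*(-263) = -231966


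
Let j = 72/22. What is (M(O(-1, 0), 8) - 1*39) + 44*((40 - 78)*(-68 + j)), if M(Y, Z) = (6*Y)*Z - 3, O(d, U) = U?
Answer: 108182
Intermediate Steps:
j = 36/11 (j = 72*(1/22) = 36/11 ≈ 3.2727)
M(Y, Z) = -3 + 6*Y*Z (M(Y, Z) = 6*Y*Z - 3 = -3 + 6*Y*Z)
(M(O(-1, 0), 8) - 1*39) + 44*((40 - 78)*(-68 + j)) = ((-3 + 6*0*8) - 1*39) + 44*((40 - 78)*(-68 + 36/11)) = ((-3 + 0) - 39) + 44*(-38*(-712/11)) = (-3 - 39) + 44*(27056/11) = -42 + 108224 = 108182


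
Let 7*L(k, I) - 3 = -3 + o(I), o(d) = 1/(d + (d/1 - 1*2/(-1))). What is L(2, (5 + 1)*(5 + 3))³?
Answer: 1/322828856 ≈ 3.0976e-9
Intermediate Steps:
o(d) = 1/(2 + 2*d) (o(d) = 1/(d + (d*1 - 2*(-1))) = 1/(d + (d + 2)) = 1/(d + (2 + d)) = 1/(2 + 2*d))
L(k, I) = 1/(14*(1 + I)) (L(k, I) = 3/7 + (-3 + 1/(2*(1 + I)))/7 = 3/7 + (-3/7 + 1/(14*(1 + I))) = 1/(14*(1 + I)))
L(2, (5 + 1)*(5 + 3))³ = (1/(14*(1 + (5 + 1)*(5 + 3))))³ = (1/(14*(1 + 6*8)))³ = (1/(14*(1 + 48)))³ = ((1/14)/49)³ = ((1/14)*(1/49))³ = (1/686)³ = 1/322828856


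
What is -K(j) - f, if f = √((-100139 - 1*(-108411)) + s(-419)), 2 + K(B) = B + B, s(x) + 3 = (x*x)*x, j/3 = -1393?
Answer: 8360 - I*√73551790 ≈ 8360.0 - 8576.2*I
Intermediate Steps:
j = -4179 (j = 3*(-1393) = -4179)
s(x) = -3 + x³ (s(x) = -3 + (x*x)*x = -3 + x²*x = -3 + x³)
K(B) = -2 + 2*B (K(B) = -2 + (B + B) = -2 + 2*B)
f = I*√73551790 (f = √((-100139 - 1*(-108411)) + (-3 + (-419)³)) = √((-100139 + 108411) + (-3 - 73560059)) = √(8272 - 73560062) = √(-73551790) = I*√73551790 ≈ 8576.2*I)
-K(j) - f = -(-2 + 2*(-4179)) - I*√73551790 = -(-2 - 8358) - I*√73551790 = -1*(-8360) - I*√73551790 = 8360 - I*√73551790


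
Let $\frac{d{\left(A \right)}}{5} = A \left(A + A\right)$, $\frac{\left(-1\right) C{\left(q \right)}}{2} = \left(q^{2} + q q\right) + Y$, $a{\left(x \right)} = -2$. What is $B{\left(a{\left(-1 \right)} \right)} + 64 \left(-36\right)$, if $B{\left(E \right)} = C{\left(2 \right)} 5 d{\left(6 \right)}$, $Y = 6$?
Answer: $-52704$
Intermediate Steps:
$C{\left(q \right)} = -12 - 4 q^{2}$ ($C{\left(q \right)} = - 2 \left(\left(q^{2} + q q\right) + 6\right) = - 2 \left(\left(q^{2} + q^{2}\right) + 6\right) = - 2 \left(2 q^{2} + 6\right) = - 2 \left(6 + 2 q^{2}\right) = -12 - 4 q^{2}$)
$d{\left(A \right)} = 10 A^{2}$ ($d{\left(A \right)} = 5 A \left(A + A\right) = 5 A 2 A = 5 \cdot 2 A^{2} = 10 A^{2}$)
$B{\left(E \right)} = -50400$ ($B{\left(E \right)} = \left(-12 - 4 \cdot 2^{2}\right) 5 \cdot 10 \cdot 6^{2} = \left(-12 - 16\right) 5 \cdot 10 \cdot 36 = \left(-12 - 16\right) 5 \cdot 360 = \left(-28\right) 5 \cdot 360 = \left(-140\right) 360 = -50400$)
$B{\left(a{\left(-1 \right)} \right)} + 64 \left(-36\right) = -50400 + 64 \left(-36\right) = -50400 - 2304 = -52704$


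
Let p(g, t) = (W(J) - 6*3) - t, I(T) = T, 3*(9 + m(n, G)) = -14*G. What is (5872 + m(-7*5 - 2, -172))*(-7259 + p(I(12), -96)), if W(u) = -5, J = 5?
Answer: -143698442/3 ≈ -4.7899e+7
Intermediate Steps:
m(n, G) = -9 - 14*G/3 (m(n, G) = -9 + (-14*G)/3 = -9 - 14*G/3)
p(g, t) = -23 - t (p(g, t) = (-5 - 6*3) - t = (-5 - 18) - t = -23 - t)
(5872 + m(-7*5 - 2, -172))*(-7259 + p(I(12), -96)) = (5872 + (-9 - 14/3*(-172)))*(-7259 + (-23 - 1*(-96))) = (5872 + (-9 + 2408/3))*(-7259 + (-23 + 96)) = (5872 + 2381/3)*(-7259 + 73) = (19997/3)*(-7186) = -143698442/3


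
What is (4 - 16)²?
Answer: 144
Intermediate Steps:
(4 - 16)² = (-12)² = 144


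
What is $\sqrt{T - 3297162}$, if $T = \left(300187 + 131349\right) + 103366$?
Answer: $2 i \sqrt{690565} \approx 1662.0 i$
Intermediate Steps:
$T = 534902$ ($T = 431536 + 103366 = 534902$)
$\sqrt{T - 3297162} = \sqrt{534902 - 3297162} = \sqrt{-2762260} = 2 i \sqrt{690565}$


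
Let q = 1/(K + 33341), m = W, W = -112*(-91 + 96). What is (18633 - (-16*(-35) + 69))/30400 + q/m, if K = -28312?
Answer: 9903038/16721425 ≈ 0.59224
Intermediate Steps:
W = -560 (W = -112*5 = -560)
m = -560
q = 1/5029 (q = 1/(-28312 + 33341) = 1/5029 ≈ 0.00019885)
(18633 - (-16*(-35) + 69))/30400 + q/m = (18633 - (-16*(-35) + 69))/30400 + (1/5029)/(-560) = (18633 - (560 + 69))*(1/30400) + (1/5029)*(-1/560) = (18633 - 1*629)*(1/30400) - 1/2816240 = (18633 - 629)*(1/30400) - 1/2816240 = 18004*(1/30400) - 1/2816240 = 4501/7600 - 1/2816240 = 9903038/16721425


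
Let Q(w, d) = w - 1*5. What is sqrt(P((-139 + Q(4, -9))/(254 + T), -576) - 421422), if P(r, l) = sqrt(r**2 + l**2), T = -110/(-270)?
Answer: sqrt(-19884022074942 + 247284*sqrt(12078900241))/6869 ≈ 648.73*I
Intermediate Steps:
T = 11/27 (T = -110*(-1/270) = 11/27 ≈ 0.40741)
Q(w, d) = -5 + w (Q(w, d) = w - 5 = -5 + w)
P(r, l) = sqrt(l**2 + r**2)
sqrt(P((-139 + Q(4, -9))/(254 + T), -576) - 421422) = sqrt(sqrt((-576)**2 + ((-139 + (-5 + 4))/(254 + 11/27))**2) - 421422) = sqrt(sqrt(331776 + ((-139 - 1)/(6869/27))**2) - 421422) = sqrt(sqrt(331776 + (-140*27/6869)**2) - 421422) = sqrt(sqrt(331776 + (-3780/6869)**2) - 421422) = sqrt(sqrt(331776 + 14288400/47183161) - 421422) = sqrt(sqrt(15654254712336/47183161) - 421422) = sqrt(36*sqrt(12078900241)/6869 - 421422) = sqrt(-421422 + 36*sqrt(12078900241)/6869)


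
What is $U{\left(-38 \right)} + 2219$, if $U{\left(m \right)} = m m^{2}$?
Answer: $-52653$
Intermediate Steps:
$U{\left(m \right)} = m^{3}$
$U{\left(-38 \right)} + 2219 = \left(-38\right)^{3} + 2219 = -54872 + 2219 = -52653$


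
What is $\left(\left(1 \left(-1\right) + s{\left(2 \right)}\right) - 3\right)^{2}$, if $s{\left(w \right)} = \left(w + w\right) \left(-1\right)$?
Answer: $64$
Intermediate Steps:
$s{\left(w \right)} = - 2 w$ ($s{\left(w \right)} = 2 w \left(-1\right) = - 2 w$)
$\left(\left(1 \left(-1\right) + s{\left(2 \right)}\right) - 3\right)^{2} = \left(\left(1 \left(-1\right) - 4\right) - 3\right)^{2} = \left(\left(-1 - 4\right) - 3\right)^{2} = \left(-5 - 3\right)^{2} = \left(-8\right)^{2} = 64$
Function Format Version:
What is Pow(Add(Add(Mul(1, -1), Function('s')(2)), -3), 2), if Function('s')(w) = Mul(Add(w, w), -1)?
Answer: 64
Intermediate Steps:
Function('s')(w) = Mul(-2, w) (Function('s')(w) = Mul(Mul(2, w), -1) = Mul(-2, w))
Pow(Add(Add(Mul(1, -1), Function('s')(2)), -3), 2) = Pow(Add(Add(Mul(1, -1), Mul(-2, 2)), -3), 2) = Pow(Add(Add(-1, -4), -3), 2) = Pow(Add(-5, -3), 2) = Pow(-8, 2) = 64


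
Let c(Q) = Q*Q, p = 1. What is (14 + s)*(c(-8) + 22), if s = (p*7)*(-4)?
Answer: -1204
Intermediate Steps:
c(Q) = Q²
s = -28 (s = (1*7)*(-4) = 7*(-4) = -28)
(14 + s)*(c(-8) + 22) = (14 - 28)*((-8)² + 22) = -14*(64 + 22) = -14*86 = -1204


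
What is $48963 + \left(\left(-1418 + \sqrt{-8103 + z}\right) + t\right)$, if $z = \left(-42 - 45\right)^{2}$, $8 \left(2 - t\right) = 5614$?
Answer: $\frac{187381}{4} + i \sqrt{534} \approx 46845.0 + 23.108 i$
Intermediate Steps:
$t = - \frac{2799}{4}$ ($t = 2 - \frac{2807}{4} = - \frac{2799}{4} \approx -699.75$)
$z = 7569$ ($z = \left(-87\right)^{2} = 7569$)
$48963 + \left(\left(-1418 + \sqrt{-8103 + z}\right) + t\right) = 48963 - \left(\frac{8471}{4} - \sqrt{-8103 + 7569}\right) = 48963 - \left(\frac{8471}{4} - i \sqrt{534}\right) = \frac{187381}{4} + i \sqrt{534}$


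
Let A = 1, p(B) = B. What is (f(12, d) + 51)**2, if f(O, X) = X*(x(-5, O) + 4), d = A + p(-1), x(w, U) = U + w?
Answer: 2601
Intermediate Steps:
d = 0 (d = 1 - 1 = 0)
f(O, X) = X*(-1 + O) (f(O, X) = X*((O - 5) + 4) = X*((-5 + O) + 4) = X*(-1 + O))
(f(12, d) + 51)**2 = (0*(-1 + 12) + 51)**2 = (0*11 + 51)**2 = (0 + 51)**2 = 51**2 = 2601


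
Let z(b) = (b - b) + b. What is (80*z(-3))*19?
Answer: -4560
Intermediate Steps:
z(b) = b (z(b) = 0 + b = b)
(80*z(-3))*19 = (80*(-3))*19 = -240*19 = -4560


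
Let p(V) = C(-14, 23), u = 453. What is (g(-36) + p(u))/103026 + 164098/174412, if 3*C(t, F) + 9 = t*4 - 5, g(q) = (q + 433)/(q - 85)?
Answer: 109559355082/116477435151 ≈ 0.94061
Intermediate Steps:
g(q) = (433 + q)/(-85 + q)
C(t, F) = -14/3 + 4*t/3 (C(t, F) = -3 + (t*4 - 5)/3 = -3 + (4*t - 5)/3 = -3 + (-5 + 4*t)/3 = -3 + (-5/3 + 4*t/3) = -14/3 + 4*t/3)
p(V) = -70/3 (p(V) = -14/3 + (4/3)*(-14) = -14/3 - 56/3 = -70/3)
(g(-36) + p(u))/103026 + 164098/174412 = ((433 - 36)/(-85 - 36) - 70/3)/103026 + 164098/174412 = (397/(-121) - 70/3)*(1/103026) + 164098*(1/174412) = (-1/121*397 - 70/3)*(1/103026) + 82049/87206 = (-397/121 - 70/3)*(1/103026) + 82049/87206 = -9661/363*1/103026 + 82049/87206 = -9661/37398438 + 82049/87206 = 109559355082/116477435151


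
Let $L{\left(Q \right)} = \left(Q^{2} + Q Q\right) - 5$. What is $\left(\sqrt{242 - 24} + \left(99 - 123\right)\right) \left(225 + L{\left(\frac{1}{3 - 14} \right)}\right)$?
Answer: $- \frac{638928}{121} + \frac{26622 \sqrt{218}}{121} \approx -2031.9$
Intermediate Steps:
$L{\left(Q \right)} = -5 + 2 Q^{2}$ ($L{\left(Q \right)} = \left(Q^{2} + Q^{2}\right) - 5 = 2 Q^{2} - 5 = -5 + 2 Q^{2}$)
$\left(\sqrt{242 - 24} + \left(99 - 123\right)\right) \left(225 + L{\left(\frac{1}{3 - 14} \right)}\right) = \left(\sqrt{242 - 24} + \left(99 - 123\right)\right) \left(225 - \left(5 - 2 \left(\frac{1}{3 - 14}\right)^{2}\right)\right) = \left(\sqrt{218} - 24\right) \left(225 - \left(5 - 2 \left(\frac{1}{-11}\right)^{2}\right)\right) = \left(-24 + \sqrt{218}\right) \left(225 - \left(5 - 2 \left(- \frac{1}{11}\right)^{2}\right)\right) = \left(-24 + \sqrt{218}\right) \left(225 + \left(-5 + 2 \cdot \frac{1}{121}\right)\right) = \left(-24 + \sqrt{218}\right) \left(225 + \left(-5 + \frac{2}{121}\right)\right) = \left(-24 + \sqrt{218}\right) \left(225 - \frac{603}{121}\right) = \left(-24 + \sqrt{218}\right) \frac{26622}{121} = - \frac{638928}{121} + \frac{26622 \sqrt{218}}{121}$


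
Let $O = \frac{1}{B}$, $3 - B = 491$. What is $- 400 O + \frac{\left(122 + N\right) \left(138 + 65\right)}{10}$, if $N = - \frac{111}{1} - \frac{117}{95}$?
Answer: $\frac{5769462}{28975} \approx 199.12$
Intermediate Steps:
$B = -488$ ($B = 3 - 491 = -488$)
$N = - \frac{10662}{95}$ ($N = \left(-111\right) 1 - \frac{117}{95} = -111 - \frac{117}{95} = - \frac{10662}{95} \approx -112.23$)
$O = - \frac{1}{488}$ ($O = \frac{1}{-488} = - \frac{1}{488} \approx -0.0020492$)
$- 400 O + \frac{\left(122 + N\right) \left(138 + 65\right)}{10} = \left(-400\right) \left(- \frac{1}{488}\right) + \frac{\left(122 - \frac{10662}{95}\right) \left(138 + 65\right)}{10} = \frac{50}{61} + \frac{928}{95} \cdot 203 \cdot \frac{1}{10} = \frac{50}{61} + \frac{188384}{95} \cdot \frac{1}{10} = \frac{50}{61} + \frac{94192}{475} = \frac{5769462}{28975}$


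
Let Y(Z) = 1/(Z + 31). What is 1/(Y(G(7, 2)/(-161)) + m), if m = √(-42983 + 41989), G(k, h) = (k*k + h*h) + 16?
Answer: 214/6503039 - 45796*I*√994/45521273 ≈ 3.2908e-5 - 0.031718*I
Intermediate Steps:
G(k, h) = 16 + h² + k² (G(k, h) = (k² + h²) + 16 = (h² + k²) + 16 = 16 + h² + k²)
m = I*√994 (m = √(-994) = I*√994 ≈ 31.528*I)
Y(Z) = 1/(31 + Z)
1/(Y(G(7, 2)/(-161)) + m) = 1/(1/(31 + (16 + 2² + 7²)/(-161)) + I*√994) = 1/(1/(31 + (16 + 4 + 49)*(-1/161)) + I*√994) = 1/(1/(31 + 69*(-1/161)) + I*√994) = 1/(1/(31 - 3/7) + I*√994) = 1/(1/(214/7) + I*√994) = 1/(7/214 + I*√994)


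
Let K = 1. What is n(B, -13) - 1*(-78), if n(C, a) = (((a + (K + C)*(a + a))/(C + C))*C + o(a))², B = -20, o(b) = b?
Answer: 207337/4 ≈ 51834.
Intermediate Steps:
n(C, a) = (3*a/2 + a*(1 + C))² (n(C, a) = (((a + (1 + C)*(a + a))/(C + C))*C + a)² = (((a + (1 + C)*(2*a))/((2*C)))*C + a)² = (((a + 2*a*(1 + C))*(1/(2*C)))*C + a)² = (((a + 2*a*(1 + C))/(2*C))*C + a)² = ((a/2 + a*(1 + C)) + a)² = (3*a/2 + a*(1 + C))²)
n(B, -13) - 1*(-78) = (¼)*(-13)²*(5 + 2*(-20))² - 1*(-78) = (¼)*169*(5 - 40)² + 78 = (¼)*169*(-35)² + 78 = (¼)*169*1225 + 78 = 207025/4 + 78 = 207337/4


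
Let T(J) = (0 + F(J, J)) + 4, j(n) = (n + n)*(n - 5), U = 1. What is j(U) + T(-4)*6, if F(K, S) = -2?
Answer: 4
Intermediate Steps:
j(n) = 2*n*(-5 + n) (j(n) = (2*n)*(-5 + n) = 2*n*(-5 + n))
T(J) = 2 (T(J) = (0 - 2) + 4 = -2 + 4 = 2)
j(U) + T(-4)*6 = 2*1*(-5 + 1) + 2*6 = 2*1*(-4) + 12 = -8 + 12 = 4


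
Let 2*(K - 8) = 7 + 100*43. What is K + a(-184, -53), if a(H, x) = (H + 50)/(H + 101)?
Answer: 359077/166 ≈ 2163.1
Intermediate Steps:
a(H, x) = (50 + H)/(101 + H)
K = 4323/2 (K = 8 + (7 + 100*43)/2 = 8 + (7 + 4300)/2 = 8 + (1/2)*4307 = 8 + 4307/2 = 4323/2 ≈ 2161.5)
K + a(-184, -53) = 4323/2 + (50 - 184)/(101 - 184) = 4323/2 - 134/(-83) = 4323/2 - 1/83*(-134) = 4323/2 + 134/83 = 359077/166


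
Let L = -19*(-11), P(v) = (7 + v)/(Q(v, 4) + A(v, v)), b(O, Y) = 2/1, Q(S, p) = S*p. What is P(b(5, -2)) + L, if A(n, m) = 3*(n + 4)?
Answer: 5443/26 ≈ 209.35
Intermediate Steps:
A(n, m) = 12 + 3*n (A(n, m) = 3*(4 + n) = 12 + 3*n)
b(O, Y) = 2 (b(O, Y) = 2*1 = 2)
P(v) = (7 + v)/(12 + 7*v) (P(v) = (7 + v)/(v*4 + (12 + 3*v)) = (7 + v)/(4*v + (12 + 3*v)) = (7 + v)/(12 + 7*v))
L = 209
P(b(5, -2)) + L = (7 + 2)/(12 + 7*2) + 209 = 9/(12 + 14) + 209 = 9/26 + 209 = 5443/26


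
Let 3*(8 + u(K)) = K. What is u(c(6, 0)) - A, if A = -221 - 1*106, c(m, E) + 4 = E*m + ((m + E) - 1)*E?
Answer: 953/3 ≈ 317.67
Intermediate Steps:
c(m, E) = -4 + E*m + E*(-1 + E + m) (c(m, E) = -4 + (E*m + ((m + E) - 1)*E) = -4 + (E*m + ((E + m) - 1)*E) = -4 + (E*m + (-1 + E + m)*E) = -4 + (E*m + E*(-1 + E + m)) = -4 + E*m + E*(-1 + E + m))
u(K) = -8 + K/3
A = -327 (A = -221 - 106 = -327)
u(c(6, 0)) - A = (-8 + (-4 + 0² - 1*0 + 2*0*6)/3) - 1*(-327) = (-8 + (-4 + 0 + 0 + 0)/3) + 327 = (-8 + (⅓)*(-4)) + 327 = (-8 - 4/3) + 327 = -28/3 + 327 = 953/3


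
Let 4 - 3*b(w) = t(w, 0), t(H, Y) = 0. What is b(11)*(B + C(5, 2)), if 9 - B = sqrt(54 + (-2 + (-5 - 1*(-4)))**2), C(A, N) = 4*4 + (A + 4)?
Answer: 136/3 - 4*sqrt(7) ≈ 34.750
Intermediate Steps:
b(w) = 4/3 (b(w) = 4/3 - 1/3*0 = 4/3 + 0 = 4/3)
C(A, N) = 20 + A (C(A, N) = 16 + (4 + A) = 20 + A)
B = 9 - 3*sqrt(7) (B = 9 - sqrt(54 + (-2 + (-5 - 1*(-4)))**2) = 9 - sqrt(54 + (-2 + (-5 + 4))**2) = 9 - sqrt(54 + (-2 - 1)**2) = 9 - sqrt(54 + (-3)**2) = 9 - sqrt(54 + 9) = 9 - sqrt(63) = 9 - 3*sqrt(7) ≈ 1.0627)
b(11)*(B + C(5, 2)) = 4*((9 - 3*sqrt(7)) + (20 + 5))/3 = 4*((9 - 3*sqrt(7)) + 25)/3 = 4*(34 - 3*sqrt(7))/3 = 136/3 - 4*sqrt(7)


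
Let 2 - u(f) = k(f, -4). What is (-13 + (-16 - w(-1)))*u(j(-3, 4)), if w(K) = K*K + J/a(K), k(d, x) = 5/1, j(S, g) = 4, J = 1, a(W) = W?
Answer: 87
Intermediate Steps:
k(d, x) = 5 (k(d, x) = 5*1 = 5)
u(f) = -3 (u(f) = 2 - 1*5 = 2 - 5 = -3)
w(K) = 1/K + K² (w(K) = K*K + 1/K = K² + 1/K = 1/K + K²)
(-13 + (-16 - w(-1)))*u(j(-3, 4)) = (-13 + (-16 - (1 + (-1)³)/(-1)))*(-3) = (-13 + (-16 - (-1)*(1 - 1)))*(-3) = (-13 + (-16 - (-1)*0))*(-3) = (-13 + (-16 - 1*0))*(-3) = (-13 + (-16 + 0))*(-3) = (-13 - 16)*(-3) = -29*(-3) = 87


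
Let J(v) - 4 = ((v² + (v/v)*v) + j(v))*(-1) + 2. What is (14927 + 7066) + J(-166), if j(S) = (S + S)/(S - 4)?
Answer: -458401/85 ≈ -5393.0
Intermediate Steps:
j(S) = 2*S/(-4 + S) (j(S) = (2*S)/(-4 + S) = 2*S/(-4 + S))
J(v) = 6 - v - v² - 2*v/(-4 + v) (J(v) = 4 + (((v² + (v/v)*v) + 2*v/(-4 + v))*(-1) + 2) = 4 + (((v² + 1*v) + 2*v/(-4 + v))*(-1) + 2) = 4 + (((v² + v) + 2*v/(-4 + v))*(-1) + 2) = 4 + (((v + v²) + 2*v/(-4 + v))*(-1) + 2) = 4 + ((v + v² + 2*v/(-4 + v))*(-1) + 2) = 4 + ((-v - v² - 2*v/(-4 + v)) + 2) = 4 + (2 - v - v² - 2*v/(-4 + v)) = 6 - v - v² - 2*v/(-4 + v))
(14927 + 7066) + J(-166) = (14927 + 7066) + (-2*(-166) + (-4 - 166)*(6 - 1*(-166) - 1*(-166)²))/(-4 - 166) = 21993 + (332 - 170*(6 + 166 - 1*27556))/(-170) = 21993 - (332 - 170*(6 + 166 - 27556))/170 = 21993 - (332 - 170*(-27384))/170 = 21993 - (332 + 4655280)/170 = 21993 - 1/170*4655612 = 21993 - 2327806/85 = -458401/85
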